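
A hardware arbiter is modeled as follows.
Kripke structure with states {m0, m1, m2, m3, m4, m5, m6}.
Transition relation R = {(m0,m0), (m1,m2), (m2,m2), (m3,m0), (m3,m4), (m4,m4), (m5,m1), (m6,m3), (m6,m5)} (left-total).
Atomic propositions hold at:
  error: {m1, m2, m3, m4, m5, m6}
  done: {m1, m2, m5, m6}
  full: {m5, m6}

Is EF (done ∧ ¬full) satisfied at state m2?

Yes

Sat(¬full) = {m0, m1, m2, m3, m4}
Sat(done ∧ ¬full) = {m1, m2}
EF (done ∧ ¬full): least fixpoint, start Z0 = {m1, m2}, add states with some successor in Z. Z1 = {m1, m2, m5}; Z2 = {m1, m2, m5, m6}; fixed.
Sat(EF (done ∧ ¬full)) = {m1, m2, m5, m6}
m2 ∈ Sat(EF (done ∧ ¬full)) = {m1, m2, m5, m6}, so the formula holds at m2.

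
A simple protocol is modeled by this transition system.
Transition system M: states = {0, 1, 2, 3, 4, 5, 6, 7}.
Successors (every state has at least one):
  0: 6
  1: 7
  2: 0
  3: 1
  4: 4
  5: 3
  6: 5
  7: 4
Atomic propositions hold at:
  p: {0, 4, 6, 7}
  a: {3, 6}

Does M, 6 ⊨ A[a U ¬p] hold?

Sat(¬p) = {1, 2, 3, 5}
A[a U ¬p]: least fixpoint, start Z0 = Sat(¬p) = {1, 2, 3, 5}, add states in Sat(a) with every successor in Z. Z1 = {1, 2, 3, 5, 6}; fixed.
Sat(A[a U ¬p]) = {1, 2, 3, 5, 6}
6 ∈ Sat(A[a U ¬p]) = {1, 2, 3, 5, 6}, so the formula holds at 6.

Yes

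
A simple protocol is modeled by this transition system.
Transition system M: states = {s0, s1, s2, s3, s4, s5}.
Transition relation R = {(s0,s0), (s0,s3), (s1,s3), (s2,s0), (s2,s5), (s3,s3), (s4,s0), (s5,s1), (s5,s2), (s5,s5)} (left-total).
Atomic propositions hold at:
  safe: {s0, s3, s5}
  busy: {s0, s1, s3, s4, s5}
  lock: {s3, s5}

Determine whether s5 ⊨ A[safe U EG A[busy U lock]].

A[busy U lock]: least fixpoint, start Z0 = Sat(lock) = {s3, s5}, add states in Sat(busy) with every successor in Z. Z1 = {s1, s3, s5}; fixed.
Sat(A[busy U lock]) = {s1, s3, s5}
EG A[busy U lock]: greatest fixpoint, start Z0 = {s1, s3, s5}, keep only states in Sat with some successor in Z. Already a fixed point.
Sat(EG A[busy U lock]) = {s1, s3, s5}
A[safe U EG A[busy U lock]]: least fixpoint, start Z0 = Sat(EG A[busy U lock]) = {s1, s3, s5}, add states in Sat(safe) with every successor in Z. Already a fixed point.
Sat(A[safe U EG A[busy U lock]]) = {s1, s3, s5}
s5 ∈ Sat(A[safe U EG A[busy U lock]]) = {s1, s3, s5}, so the formula holds at s5.

Yes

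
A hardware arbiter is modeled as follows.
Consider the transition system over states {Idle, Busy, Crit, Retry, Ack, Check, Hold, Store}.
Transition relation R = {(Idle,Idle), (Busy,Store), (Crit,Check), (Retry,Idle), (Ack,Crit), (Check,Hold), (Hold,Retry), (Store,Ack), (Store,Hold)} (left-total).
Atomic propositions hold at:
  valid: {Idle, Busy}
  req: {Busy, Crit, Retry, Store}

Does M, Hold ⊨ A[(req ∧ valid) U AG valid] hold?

No

Sat(req ∧ valid) = {Busy}
AG valid: greatest fixpoint, start Z0 = {Idle, Busy}, keep only states in Sat with every successor in Z. Z1 = {Idle}; fixed.
Sat(AG valid) = {Idle}
A[(req ∧ valid) U AG valid]: least fixpoint, start Z0 = Sat(AG valid) = {Idle}, add states in Sat(req ∧ valid) with every successor in Z. Already a fixed point.
Sat(A[(req ∧ valid) U AG valid]) = {Idle}
Hold ∉ Sat(A[(req ∧ valid) U AG valid]) = {Idle}, so the formula does not hold at Hold.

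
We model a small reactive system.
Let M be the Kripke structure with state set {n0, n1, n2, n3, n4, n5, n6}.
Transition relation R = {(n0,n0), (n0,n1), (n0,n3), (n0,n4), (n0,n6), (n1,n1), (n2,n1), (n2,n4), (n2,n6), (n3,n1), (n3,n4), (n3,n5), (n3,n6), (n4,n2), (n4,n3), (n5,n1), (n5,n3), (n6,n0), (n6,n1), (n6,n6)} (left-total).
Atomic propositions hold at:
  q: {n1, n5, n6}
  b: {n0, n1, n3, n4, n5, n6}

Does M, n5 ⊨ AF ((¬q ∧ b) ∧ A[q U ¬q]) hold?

Sat(¬q) = {n0, n2, n3, n4}
Sat(¬q ∧ b) = {n0, n3, n4}
A[q U ¬q]: least fixpoint, start Z0 = Sat(¬q) = {n0, n2, n3, n4}, add states in Sat(q) with every successor in Z. Already a fixed point.
Sat(A[q U ¬q]) = {n0, n2, n3, n4}
Sat((¬q ∧ b) ∧ A[q U ¬q]) = {n0, n3, n4}
AF ((¬q ∧ b) ∧ A[q U ¬q]): least fixpoint, start Z0 = {n0, n3, n4}, add states with every successor in Z. Already a fixed point.
Sat(AF ((¬q ∧ b) ∧ A[q U ¬q])) = {n0, n3, n4}
n5 ∉ Sat(AF ((¬q ∧ b) ∧ A[q U ¬q])) = {n0, n3, n4}, so the formula does not hold at n5.

No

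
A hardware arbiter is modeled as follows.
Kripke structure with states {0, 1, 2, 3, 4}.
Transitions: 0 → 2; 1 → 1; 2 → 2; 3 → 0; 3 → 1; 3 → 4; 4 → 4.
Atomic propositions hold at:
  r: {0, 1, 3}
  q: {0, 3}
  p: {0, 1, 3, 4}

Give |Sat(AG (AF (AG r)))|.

1

AG r: greatest fixpoint, start Z0 = {0, 1, 3}, keep only states in Sat with every successor in Z. Z1 = {1}; fixed.
Sat(AG r) = {1}
AF (AG r): least fixpoint, start Z0 = {1}, add states with every successor in Z. Already a fixed point.
Sat(AF (AG r)) = {1}
AG (AF (AG r)): greatest fixpoint, start Z0 = {1}, keep only states in Sat with every successor in Z. Already a fixed point.
Sat(AG (AF (AG r))) = {1}
|Sat(AG (AF (AG r)))| = |{1}| = 1.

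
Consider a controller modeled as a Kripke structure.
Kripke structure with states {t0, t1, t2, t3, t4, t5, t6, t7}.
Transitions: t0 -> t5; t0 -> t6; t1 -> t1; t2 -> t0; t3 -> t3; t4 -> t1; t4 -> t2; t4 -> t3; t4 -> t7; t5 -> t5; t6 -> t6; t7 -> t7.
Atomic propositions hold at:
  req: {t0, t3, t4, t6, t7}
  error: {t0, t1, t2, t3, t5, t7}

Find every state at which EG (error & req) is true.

{t3, t7}

Sat(error & req) = {t0, t3, t7}
EG (error & req): greatest fixpoint, start Z0 = {t0, t3, t7}, keep only states in Sat with some successor in Z. Z1 = {t3, t7}; fixed.
Sat(EG (error & req)) = {t3, t7}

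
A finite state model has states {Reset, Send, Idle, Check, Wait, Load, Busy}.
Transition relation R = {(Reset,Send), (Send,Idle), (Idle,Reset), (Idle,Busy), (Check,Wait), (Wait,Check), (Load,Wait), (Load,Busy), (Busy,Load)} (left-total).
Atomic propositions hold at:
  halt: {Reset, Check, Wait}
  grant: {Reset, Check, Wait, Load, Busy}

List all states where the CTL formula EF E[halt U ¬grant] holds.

{Reset, Send, Idle}

Sat(¬grant) = {Send, Idle}
E[halt U ¬grant]: least fixpoint, start Z0 = Sat(¬grant) = {Send, Idle}, add states in Sat(halt) with some successor in Z. Z1 = {Reset, Send, Idle}; fixed.
Sat(E[halt U ¬grant]) = {Reset, Send, Idle}
EF E[halt U ¬grant]: least fixpoint, start Z0 = {Reset, Send, Idle}, add states with some successor in Z. Already a fixed point.
Sat(EF E[halt U ¬grant]) = {Reset, Send, Idle}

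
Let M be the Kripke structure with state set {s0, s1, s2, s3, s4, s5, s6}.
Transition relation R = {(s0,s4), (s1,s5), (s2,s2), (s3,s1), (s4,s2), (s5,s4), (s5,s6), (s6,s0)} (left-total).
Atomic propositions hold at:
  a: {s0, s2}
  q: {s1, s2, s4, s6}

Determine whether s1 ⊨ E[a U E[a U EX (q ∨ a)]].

No

Sat(q ∨ a) = {s0, s1, s2, s4, s6}
Sat(EX (q ∨ a)) = {s : some successor in {s0, s1, s2, s4, s6}} = {s0, s2, s3, s4, s5, s6}
E[a U EX (q ∨ a)]: least fixpoint, start Z0 = Sat(EX (q ∨ a)) = {s0, s2, s3, s4, s5, s6}, add states in Sat(a) with some successor in Z. Already a fixed point.
Sat(E[a U EX (q ∨ a)]) = {s0, s2, s3, s4, s5, s6}
E[a U E[a U EX (q ∨ a)]]: least fixpoint, start Z0 = Sat(E[a U EX (q ∨ a)]) = {s0, s2, s3, s4, s5, s6}, add states in Sat(a) with some successor in Z. Already a fixed point.
Sat(E[a U E[a U EX (q ∨ a)]]) = {s0, s2, s3, s4, s5, s6}
s1 ∉ Sat(E[a U E[a U EX (q ∨ a)]]) = {s0, s2, s3, s4, s5, s6}, so the formula does not hold at s1.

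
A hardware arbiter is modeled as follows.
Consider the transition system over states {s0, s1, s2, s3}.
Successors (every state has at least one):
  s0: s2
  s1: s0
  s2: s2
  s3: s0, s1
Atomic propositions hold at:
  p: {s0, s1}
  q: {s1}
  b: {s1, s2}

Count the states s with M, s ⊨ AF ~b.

Sat(~b) = {s0, s3}
AF ~b: least fixpoint, start Z0 = {s0, s3}, add states with every successor in Z. Z1 = {s0, s1, s3}; fixed.
Sat(AF ~b) = {s0, s1, s3}
|Sat(AF ~b)| = |{s0, s1, s3}| = 3.

3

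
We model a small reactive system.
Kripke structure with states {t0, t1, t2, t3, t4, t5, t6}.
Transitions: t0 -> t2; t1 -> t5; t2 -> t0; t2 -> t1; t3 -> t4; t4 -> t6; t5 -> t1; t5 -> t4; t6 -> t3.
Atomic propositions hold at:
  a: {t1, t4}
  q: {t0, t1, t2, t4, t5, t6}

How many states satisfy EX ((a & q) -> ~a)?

5

Sat(a & q) = {t1, t4}
Sat(~a) = {t0, t2, t3, t5, t6}
Sat((a & q) -> ~a) = {t0, t2, t3, t5, t6}
Sat(EX ((a & q) -> ~a)) = {s : some successor in {t0, t2, t3, t5, t6}} = {t0, t1, t2, t4, t6}
|Sat(EX ((a & q) -> ~a))| = |{t0, t1, t2, t4, t6}| = 5.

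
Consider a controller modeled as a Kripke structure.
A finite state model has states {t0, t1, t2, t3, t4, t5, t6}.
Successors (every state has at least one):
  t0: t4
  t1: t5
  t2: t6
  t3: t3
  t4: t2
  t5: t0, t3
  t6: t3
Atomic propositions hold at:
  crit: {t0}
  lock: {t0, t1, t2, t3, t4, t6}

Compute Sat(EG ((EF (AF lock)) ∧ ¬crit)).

AF lock: least fixpoint, start Z0 = {t0, t1, t2, t3, t4, t6}, add states with every successor in Z. Z1 = {t0, t1, t2, t3, t4, t5, t6}; fixed.
Sat(AF lock) = {t0, t1, t2, t3, t4, t5, t6}
EF (AF lock): least fixpoint, start Z0 = {t0, t1, t2, t3, t4, t5, t6}, add states with some successor in Z. Already a fixed point.
Sat(EF (AF lock)) = {t0, t1, t2, t3, t4, t5, t6}
Sat(¬crit) = {t1, t2, t3, t4, t5, t6}
Sat((EF (AF lock)) ∧ ¬crit) = {t1, t2, t3, t4, t5, t6}
EG ((EF (AF lock)) ∧ ¬crit): greatest fixpoint, start Z0 = {t1, t2, t3, t4, t5, t6}, keep only states in Sat with some successor in Z. Already a fixed point.
Sat(EG ((EF (AF lock)) ∧ ¬crit)) = {t1, t2, t3, t4, t5, t6}

{t1, t2, t3, t4, t5, t6}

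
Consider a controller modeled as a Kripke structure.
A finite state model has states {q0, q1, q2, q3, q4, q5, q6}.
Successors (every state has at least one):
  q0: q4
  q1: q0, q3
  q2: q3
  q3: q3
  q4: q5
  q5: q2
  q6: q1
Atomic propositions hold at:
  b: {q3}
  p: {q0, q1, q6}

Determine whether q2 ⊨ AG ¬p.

Yes

Sat(¬p) = {q2, q3, q4, q5}
AG ¬p: greatest fixpoint, start Z0 = {q2, q3, q4, q5}, keep only states in Sat with every successor in Z. Already a fixed point.
Sat(AG ¬p) = {q2, q3, q4, q5}
q2 ∈ Sat(AG ¬p) = {q2, q3, q4, q5}, so the formula holds at q2.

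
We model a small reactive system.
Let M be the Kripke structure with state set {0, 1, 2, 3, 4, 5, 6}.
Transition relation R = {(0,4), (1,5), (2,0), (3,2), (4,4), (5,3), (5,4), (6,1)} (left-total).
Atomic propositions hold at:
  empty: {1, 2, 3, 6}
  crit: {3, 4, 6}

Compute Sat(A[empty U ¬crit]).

Sat(¬crit) = {0, 1, 2, 5}
A[empty U ¬crit]: least fixpoint, start Z0 = Sat(¬crit) = {0, 1, 2, 5}, add states in Sat(empty) with every successor in Z. Z1 = {0, 1, 2, 3, 5, 6}; fixed.
Sat(A[empty U ¬crit]) = {0, 1, 2, 3, 5, 6}

{0, 1, 2, 3, 5, 6}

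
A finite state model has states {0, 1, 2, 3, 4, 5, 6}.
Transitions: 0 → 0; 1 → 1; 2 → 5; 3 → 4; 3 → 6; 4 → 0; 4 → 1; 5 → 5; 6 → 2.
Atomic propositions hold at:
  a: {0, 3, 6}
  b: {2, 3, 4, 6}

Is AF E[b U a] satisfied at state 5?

E[b U a]: least fixpoint, start Z0 = Sat(a) = {0, 3, 6}, add states in Sat(b) with some successor in Z. Z1 = {0, 3, 4, 6}; fixed.
Sat(E[b U a]) = {0, 3, 4, 6}
AF E[b U a]: least fixpoint, start Z0 = {0, 3, 4, 6}, add states with every successor in Z. Already a fixed point.
Sat(AF E[b U a]) = {0, 3, 4, 6}
5 ∉ Sat(AF E[b U a]) = {0, 3, 4, 6}, so the formula does not hold at 5.

No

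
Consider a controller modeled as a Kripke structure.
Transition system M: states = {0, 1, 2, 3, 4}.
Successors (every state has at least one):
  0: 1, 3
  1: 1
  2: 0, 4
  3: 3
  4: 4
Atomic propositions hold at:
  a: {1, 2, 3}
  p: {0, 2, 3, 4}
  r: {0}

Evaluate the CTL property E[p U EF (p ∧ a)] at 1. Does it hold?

No

Sat(p ∧ a) = {2, 3}
EF (p ∧ a): least fixpoint, start Z0 = {2, 3}, add states with some successor in Z. Z1 = {0, 2, 3}; fixed.
Sat(EF (p ∧ a)) = {0, 2, 3}
E[p U EF (p ∧ a)]: least fixpoint, start Z0 = Sat(EF (p ∧ a)) = {0, 2, 3}, add states in Sat(p) with some successor in Z. Already a fixed point.
Sat(E[p U EF (p ∧ a)]) = {0, 2, 3}
1 ∉ Sat(E[p U EF (p ∧ a)]) = {0, 2, 3}, so the formula does not hold at 1.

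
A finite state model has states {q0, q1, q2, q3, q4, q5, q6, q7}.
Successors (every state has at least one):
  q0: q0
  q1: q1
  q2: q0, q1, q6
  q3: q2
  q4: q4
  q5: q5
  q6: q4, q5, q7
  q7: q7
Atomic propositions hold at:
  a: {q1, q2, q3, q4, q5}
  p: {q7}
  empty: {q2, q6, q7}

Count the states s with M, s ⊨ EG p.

EG p: greatest fixpoint, start Z0 = {q7}, keep only states in Sat with some successor in Z. Already a fixed point.
Sat(EG p) = {q7}
|Sat(EG p)| = |{q7}| = 1.

1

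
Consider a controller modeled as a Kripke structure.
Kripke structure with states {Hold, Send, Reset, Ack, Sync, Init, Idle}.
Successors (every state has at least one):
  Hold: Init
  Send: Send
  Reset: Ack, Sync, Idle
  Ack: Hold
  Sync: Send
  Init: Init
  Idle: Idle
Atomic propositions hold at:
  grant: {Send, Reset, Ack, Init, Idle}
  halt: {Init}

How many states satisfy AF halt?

3

AF halt: least fixpoint, start Z0 = {Init}, add states with every successor in Z. Z1 = {Hold, Init}; Z2 = {Hold, Ack, Init}; fixed.
Sat(AF halt) = {Hold, Ack, Init}
|Sat(AF halt)| = |{Hold, Ack, Init}| = 3.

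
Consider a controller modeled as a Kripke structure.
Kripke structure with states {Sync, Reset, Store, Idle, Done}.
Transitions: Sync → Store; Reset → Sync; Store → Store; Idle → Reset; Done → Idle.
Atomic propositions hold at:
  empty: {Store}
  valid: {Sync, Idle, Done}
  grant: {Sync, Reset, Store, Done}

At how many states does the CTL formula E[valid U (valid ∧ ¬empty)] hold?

Sat(¬empty) = {Sync, Reset, Idle, Done}
Sat(valid ∧ ¬empty) = {Sync, Idle, Done}
E[valid U (valid ∧ ¬empty)]: least fixpoint, start Z0 = Sat((valid ∧ ¬empty)) = {Sync, Idle, Done}, add states in Sat(valid) with some successor in Z. Already a fixed point.
Sat(E[valid U (valid ∧ ¬empty)]) = {Sync, Idle, Done}
|Sat(E[valid U (valid ∧ ¬empty)])| = |{Sync, Idle, Done}| = 3.

3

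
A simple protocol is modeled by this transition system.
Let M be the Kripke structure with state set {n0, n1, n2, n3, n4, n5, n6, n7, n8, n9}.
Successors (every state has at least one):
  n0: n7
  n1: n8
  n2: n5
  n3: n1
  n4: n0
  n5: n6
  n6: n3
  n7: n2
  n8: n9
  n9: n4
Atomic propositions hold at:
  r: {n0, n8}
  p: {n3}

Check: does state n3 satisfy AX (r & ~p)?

No

Sat(~p) = {n0, n1, n2, n4, n5, n6, n7, n8, n9}
Sat(r & ~p) = {n0, n8}
Sat(AX (r & ~p)) = {s : every successor in {n0, n8}} = {n1, n4}
n3 ∉ Sat(AX (r & ~p)) = {n1, n4}, so the formula does not hold at n3.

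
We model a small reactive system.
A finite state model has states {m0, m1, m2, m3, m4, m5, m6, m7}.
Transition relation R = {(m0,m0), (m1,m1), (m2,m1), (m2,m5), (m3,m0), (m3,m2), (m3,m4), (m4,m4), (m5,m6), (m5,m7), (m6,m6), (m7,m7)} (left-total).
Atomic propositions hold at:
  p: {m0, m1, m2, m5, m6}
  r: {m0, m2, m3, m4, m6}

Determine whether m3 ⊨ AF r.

Yes

AF r: least fixpoint, start Z0 = {m0, m2, m3, m4, m6}, add states with every successor in Z. Already a fixed point.
Sat(AF r) = {m0, m2, m3, m4, m6}
m3 ∈ Sat(AF r) = {m0, m2, m3, m4, m6}, so the formula holds at m3.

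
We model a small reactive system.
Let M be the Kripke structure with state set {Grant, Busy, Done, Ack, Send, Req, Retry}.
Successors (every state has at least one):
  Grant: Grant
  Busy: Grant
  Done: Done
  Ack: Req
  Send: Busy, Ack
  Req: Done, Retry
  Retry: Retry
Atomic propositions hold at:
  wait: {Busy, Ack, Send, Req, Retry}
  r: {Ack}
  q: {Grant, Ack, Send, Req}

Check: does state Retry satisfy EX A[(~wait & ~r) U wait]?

Yes

Sat(~wait) = {Grant, Done}
Sat(~r) = {Grant, Busy, Done, Send, Req, Retry}
Sat(~wait & ~r) = {Grant, Done}
A[(~wait & ~r) U wait]: least fixpoint, start Z0 = Sat(wait) = {Busy, Ack, Send, Req, Retry}, add states in Sat(~wait & ~r) with every successor in Z. Already a fixed point.
Sat(A[(~wait & ~r) U wait]) = {Busy, Ack, Send, Req, Retry}
Sat(EX A[(~wait & ~r) U wait]) = {s : some successor in {Busy, Ack, Send, Req, Retry}} = {Ack, Send, Req, Retry}
Retry ∈ Sat(EX A[(~wait & ~r) U wait]) = {Ack, Send, Req, Retry}, so the formula holds at Retry.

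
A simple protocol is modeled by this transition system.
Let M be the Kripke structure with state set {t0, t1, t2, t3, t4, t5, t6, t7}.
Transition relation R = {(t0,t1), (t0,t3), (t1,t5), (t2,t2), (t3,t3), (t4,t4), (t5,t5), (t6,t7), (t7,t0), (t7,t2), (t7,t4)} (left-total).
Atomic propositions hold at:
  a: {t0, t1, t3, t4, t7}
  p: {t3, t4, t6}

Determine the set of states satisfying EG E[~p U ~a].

Sat(~p) = {t0, t1, t2, t5, t7}
Sat(~a) = {t2, t5, t6}
E[~p U ~a]: least fixpoint, start Z0 = Sat(~a) = {t2, t5, t6}, add states in Sat(~p) with some successor in Z. Z1 = {t1, t2, t5, t6, t7}; Z2 = {t0, t1, t2, t5, t6, t7}; fixed.
Sat(E[~p U ~a]) = {t0, t1, t2, t5, t6, t7}
EG E[~p U ~a]: greatest fixpoint, start Z0 = {t0, t1, t2, t5, t6, t7}, keep only states in Sat with some successor in Z. Already a fixed point.
Sat(EG E[~p U ~a]) = {t0, t1, t2, t5, t6, t7}

{t0, t1, t2, t5, t6, t7}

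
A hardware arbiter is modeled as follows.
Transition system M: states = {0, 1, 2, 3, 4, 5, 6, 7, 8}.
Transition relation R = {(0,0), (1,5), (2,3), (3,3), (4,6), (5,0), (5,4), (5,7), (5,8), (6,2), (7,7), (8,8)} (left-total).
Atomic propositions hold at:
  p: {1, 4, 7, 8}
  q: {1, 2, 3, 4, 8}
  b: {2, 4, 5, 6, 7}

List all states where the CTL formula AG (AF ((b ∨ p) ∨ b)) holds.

Sat(b ∨ p) = {1, 2, 4, 5, 6, 7, 8}
Sat((b ∨ p) ∨ b) = {1, 2, 4, 5, 6, 7, 8}
AF ((b ∨ p) ∨ b): least fixpoint, start Z0 = {1, 2, 4, 5, 6, 7, 8}, add states with every successor in Z. Already a fixed point.
Sat(AF ((b ∨ p) ∨ b)) = {1, 2, 4, 5, 6, 7, 8}
AG (AF ((b ∨ p) ∨ b)): greatest fixpoint, start Z0 = {1, 2, 4, 5, 6, 7, 8}, keep only states in Sat with every successor in Z. Z1 = {1, 4, 6, 7, 8}; Z2 = {4, 7, 8}; Z3 = {7, 8}; fixed.
Sat(AG (AF ((b ∨ p) ∨ b))) = {7, 8}

{7, 8}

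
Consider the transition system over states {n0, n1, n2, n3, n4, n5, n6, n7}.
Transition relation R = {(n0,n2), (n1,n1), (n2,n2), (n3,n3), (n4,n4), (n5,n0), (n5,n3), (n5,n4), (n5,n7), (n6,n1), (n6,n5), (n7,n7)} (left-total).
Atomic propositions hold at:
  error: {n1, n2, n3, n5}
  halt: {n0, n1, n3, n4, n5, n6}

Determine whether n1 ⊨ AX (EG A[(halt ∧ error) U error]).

Yes

Sat(halt ∧ error) = {n1, n3, n5}
A[(halt ∧ error) U error]: least fixpoint, start Z0 = Sat(error) = {n1, n2, n3, n5}, add states in Sat(halt ∧ error) with every successor in Z. Already a fixed point.
Sat(A[(halt ∧ error) U error]) = {n1, n2, n3, n5}
EG A[(halt ∧ error) U error]: greatest fixpoint, start Z0 = {n1, n2, n3, n5}, keep only states in Sat with some successor in Z. Already a fixed point.
Sat(EG A[(halt ∧ error) U error]) = {n1, n2, n3, n5}
Sat(AX (EG A[(halt ∧ error) U error])) = {s : every successor in {n1, n2, n3, n5}} = {n0, n1, n2, n3, n6}
n1 ∈ Sat(AX (EG A[(halt ∧ error) U error])) = {n0, n1, n2, n3, n6}, so the formula holds at n1.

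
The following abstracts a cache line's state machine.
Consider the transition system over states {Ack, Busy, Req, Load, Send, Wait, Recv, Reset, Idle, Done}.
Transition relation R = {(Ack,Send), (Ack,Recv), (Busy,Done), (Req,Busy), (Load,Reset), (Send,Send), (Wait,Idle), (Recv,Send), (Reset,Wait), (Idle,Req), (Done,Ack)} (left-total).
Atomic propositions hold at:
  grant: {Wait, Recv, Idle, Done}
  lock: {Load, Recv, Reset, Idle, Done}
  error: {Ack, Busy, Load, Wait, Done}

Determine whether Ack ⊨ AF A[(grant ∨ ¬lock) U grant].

No

Sat(¬lock) = {Ack, Busy, Req, Send, Wait}
Sat(grant ∨ ¬lock) = {Ack, Busy, Req, Send, Wait, Recv, Idle, Done}
A[(grant ∨ ¬lock) U grant]: least fixpoint, start Z0 = Sat(grant) = {Wait, Recv, Idle, Done}, add states in Sat(grant ∨ ¬lock) with every successor in Z. Z1 = {Busy, Wait, Recv, Idle, Done}; Z2 = {Busy, Req, Wait, Recv, Idle, Done}; fixed.
Sat(A[(grant ∨ ¬lock) U grant]) = {Busy, Req, Wait, Recv, Idle, Done}
AF A[(grant ∨ ¬lock) U grant]: least fixpoint, start Z0 = {Busy, Req, Wait, Recv, Idle, Done}, add states with every successor in Z. Z1 = {Busy, Req, Wait, Recv, Reset, Idle, Done}; Z2 = {Busy, Req, Load, Wait, Recv, Reset, Idle, Done}; fixed.
Sat(AF A[(grant ∨ ¬lock) U grant]) = {Busy, Req, Load, Wait, Recv, Reset, Idle, Done}
Ack ∉ Sat(AF A[(grant ∨ ¬lock) U grant]) = {Busy, Req, Load, Wait, Recv, Reset, Idle, Done}, so the formula does not hold at Ack.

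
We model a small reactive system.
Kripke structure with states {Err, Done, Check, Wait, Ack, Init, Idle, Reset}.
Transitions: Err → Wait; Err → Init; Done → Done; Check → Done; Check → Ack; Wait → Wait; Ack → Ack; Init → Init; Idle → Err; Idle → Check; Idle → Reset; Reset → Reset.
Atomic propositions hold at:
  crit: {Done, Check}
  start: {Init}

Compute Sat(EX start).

Sat(EX start) = {s : some successor in {Init}} = {Err, Init}

{Err, Init}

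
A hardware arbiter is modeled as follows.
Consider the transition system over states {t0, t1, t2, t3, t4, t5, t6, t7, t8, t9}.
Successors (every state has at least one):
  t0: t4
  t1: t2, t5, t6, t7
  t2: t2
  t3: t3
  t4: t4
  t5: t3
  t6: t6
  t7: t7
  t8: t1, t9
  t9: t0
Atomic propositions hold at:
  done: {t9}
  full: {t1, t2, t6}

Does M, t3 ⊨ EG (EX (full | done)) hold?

No

Sat(full | done) = {t1, t2, t6, t9}
Sat(EX (full | done)) = {s : some successor in {t1, t2, t6, t9}} = {t1, t2, t6, t8}
EG (EX (full | done)): greatest fixpoint, start Z0 = {t1, t2, t6, t8}, keep only states in Sat with some successor in Z. Already a fixed point.
Sat(EG (EX (full | done))) = {t1, t2, t6, t8}
t3 ∉ Sat(EG (EX (full | done))) = {t1, t2, t6, t8}, so the formula does not hold at t3.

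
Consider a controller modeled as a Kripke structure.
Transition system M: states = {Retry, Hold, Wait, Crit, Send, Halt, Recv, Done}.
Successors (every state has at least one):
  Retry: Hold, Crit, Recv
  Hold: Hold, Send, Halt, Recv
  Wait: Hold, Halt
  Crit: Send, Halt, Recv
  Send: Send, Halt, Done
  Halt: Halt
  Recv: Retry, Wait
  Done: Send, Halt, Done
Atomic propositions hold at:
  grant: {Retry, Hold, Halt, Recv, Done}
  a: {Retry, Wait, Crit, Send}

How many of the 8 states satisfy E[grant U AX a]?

3

Sat(AX a) = {s : every successor in {Retry, Wait, Crit, Send}} = {Recv}
E[grant U AX a]: least fixpoint, start Z0 = Sat(AX a) = {Recv}, add states in Sat(grant) with some successor in Z. Z1 = {Retry, Hold, Recv}; fixed.
Sat(E[grant U AX a]) = {Retry, Hold, Recv}
|Sat(E[grant U AX a])| = |{Retry, Hold, Recv}| = 3.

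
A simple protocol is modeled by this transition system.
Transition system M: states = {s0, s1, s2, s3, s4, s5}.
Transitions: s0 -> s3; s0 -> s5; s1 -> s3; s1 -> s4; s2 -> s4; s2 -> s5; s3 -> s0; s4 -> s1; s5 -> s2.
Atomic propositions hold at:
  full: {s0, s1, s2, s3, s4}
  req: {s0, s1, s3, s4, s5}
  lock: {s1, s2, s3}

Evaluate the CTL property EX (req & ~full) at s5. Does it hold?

Sat(~full) = {s5}
Sat(req & ~full) = {s5}
Sat(EX (req & ~full)) = {s : some successor in {s5}} = {s0, s2}
s5 ∉ Sat(EX (req & ~full)) = {s0, s2}, so the formula does not hold at s5.

No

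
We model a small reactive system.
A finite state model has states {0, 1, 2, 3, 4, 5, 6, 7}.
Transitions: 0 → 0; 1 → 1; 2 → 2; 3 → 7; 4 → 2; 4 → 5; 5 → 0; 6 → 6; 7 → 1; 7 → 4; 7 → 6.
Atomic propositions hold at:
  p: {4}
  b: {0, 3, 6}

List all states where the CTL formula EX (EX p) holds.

Sat(EX p) = {s : some successor in {4}} = {7}
Sat(EX (EX p)) = {s : some successor in {7}} = {3}

{3}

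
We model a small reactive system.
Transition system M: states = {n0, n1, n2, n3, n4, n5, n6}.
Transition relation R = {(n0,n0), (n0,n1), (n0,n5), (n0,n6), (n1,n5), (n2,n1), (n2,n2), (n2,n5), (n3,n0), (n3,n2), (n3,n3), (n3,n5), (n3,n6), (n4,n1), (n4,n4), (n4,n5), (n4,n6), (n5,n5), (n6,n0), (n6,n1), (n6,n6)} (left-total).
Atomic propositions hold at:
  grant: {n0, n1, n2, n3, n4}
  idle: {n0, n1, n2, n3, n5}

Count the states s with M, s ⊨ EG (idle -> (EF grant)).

5

EF grant: least fixpoint, start Z0 = {n0, n1, n2, n3, n4}, add states with some successor in Z. Z1 = {n0, n1, n2, n3, n4, n6}; fixed.
Sat(EF grant) = {n0, n1, n2, n3, n4, n6}
Sat(idle -> (EF grant)) = {n0, n1, n2, n3, n4, n6}
EG (idle -> (EF grant)): greatest fixpoint, start Z0 = {n0, n1, n2, n3, n4, n6}, keep only states in Sat with some successor in Z. Z1 = {n0, n2, n3, n4, n6}; fixed.
Sat(EG (idle -> (EF grant))) = {n0, n2, n3, n4, n6}
|Sat(EG (idle -> (EF grant)))| = |{n0, n2, n3, n4, n6}| = 5.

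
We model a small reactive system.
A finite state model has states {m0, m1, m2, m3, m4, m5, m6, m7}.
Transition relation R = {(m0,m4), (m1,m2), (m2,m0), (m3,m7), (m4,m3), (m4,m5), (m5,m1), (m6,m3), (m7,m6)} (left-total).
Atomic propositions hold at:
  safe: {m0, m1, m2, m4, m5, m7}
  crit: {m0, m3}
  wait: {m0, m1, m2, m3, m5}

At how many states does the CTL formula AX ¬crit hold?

5

Sat(¬crit) = {m1, m2, m4, m5, m6, m7}
Sat(AX ¬crit) = {s : every successor in {m1, m2, m4, m5, m6, m7}} = {m0, m1, m3, m5, m7}
|Sat(AX ¬crit)| = |{m0, m1, m3, m5, m7}| = 5.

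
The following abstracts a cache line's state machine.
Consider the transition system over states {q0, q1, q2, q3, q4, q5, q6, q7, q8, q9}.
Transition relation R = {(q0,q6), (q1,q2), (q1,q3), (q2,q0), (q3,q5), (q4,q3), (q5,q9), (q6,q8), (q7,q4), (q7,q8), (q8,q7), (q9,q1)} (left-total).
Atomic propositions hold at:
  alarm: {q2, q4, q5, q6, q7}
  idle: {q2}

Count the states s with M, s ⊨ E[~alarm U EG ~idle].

9

Sat(~alarm) = {q0, q1, q3, q8, q9}
Sat(~idle) = {q0, q1, q3, q4, q5, q6, q7, q8, q9}
EG ~idle: greatest fixpoint, start Z0 = {q0, q1, q3, q4, q5, q6, q7, q8, q9}, keep only states in Sat with some successor in Z. Already a fixed point.
Sat(EG ~idle) = {q0, q1, q3, q4, q5, q6, q7, q8, q9}
E[~alarm U EG ~idle]: least fixpoint, start Z0 = Sat(EG ~idle) = {q0, q1, q3, q4, q5, q6, q7, q8, q9}, add states in Sat(~alarm) with some successor in Z. Already a fixed point.
Sat(E[~alarm U EG ~idle]) = {q0, q1, q3, q4, q5, q6, q7, q8, q9}
|Sat(E[~alarm U EG ~idle])| = |{q0, q1, q3, q4, q5, q6, q7, q8, q9}| = 9.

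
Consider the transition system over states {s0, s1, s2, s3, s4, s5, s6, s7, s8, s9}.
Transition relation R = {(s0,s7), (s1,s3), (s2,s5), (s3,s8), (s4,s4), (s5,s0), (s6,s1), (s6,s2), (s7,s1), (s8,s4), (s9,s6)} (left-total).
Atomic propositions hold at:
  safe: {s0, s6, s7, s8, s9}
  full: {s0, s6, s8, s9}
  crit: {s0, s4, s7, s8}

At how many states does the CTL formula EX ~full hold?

7

Sat(~full) = {s1, s2, s3, s4, s5, s7}
Sat(EX ~full) = {s : some successor in {s1, s2, s3, s4, s5, s7}} = {s0, s1, s2, s4, s6, s7, s8}
|Sat(EX ~full)| = |{s0, s1, s2, s4, s6, s7, s8}| = 7.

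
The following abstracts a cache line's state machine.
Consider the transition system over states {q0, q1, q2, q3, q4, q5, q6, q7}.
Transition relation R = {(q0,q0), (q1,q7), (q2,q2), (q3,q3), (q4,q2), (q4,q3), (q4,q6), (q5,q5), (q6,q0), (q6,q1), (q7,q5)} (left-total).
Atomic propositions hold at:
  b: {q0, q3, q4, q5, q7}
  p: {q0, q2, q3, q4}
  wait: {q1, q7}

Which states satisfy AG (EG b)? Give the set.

EG b: greatest fixpoint, start Z0 = {q0, q3, q4, q5, q7}, keep only states in Sat with some successor in Z. Already a fixed point.
Sat(EG b) = {q0, q3, q4, q5, q7}
AG (EG b): greatest fixpoint, start Z0 = {q0, q3, q4, q5, q7}, keep only states in Sat with every successor in Z. Z1 = {q0, q3, q5, q7}; fixed.
Sat(AG (EG b)) = {q0, q3, q5, q7}

{q0, q3, q5, q7}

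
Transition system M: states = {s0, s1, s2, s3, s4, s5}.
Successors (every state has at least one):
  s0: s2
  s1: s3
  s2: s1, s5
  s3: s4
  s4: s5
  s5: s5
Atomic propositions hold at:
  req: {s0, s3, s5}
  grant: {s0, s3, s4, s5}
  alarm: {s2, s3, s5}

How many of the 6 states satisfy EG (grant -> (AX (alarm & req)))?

Sat(alarm & req) = {s3, s5}
Sat(AX (alarm & req)) = {s : every successor in {s3, s5}} = {s1, s4, s5}
Sat(grant -> (AX (alarm & req))) = {s1, s2, s4, s5}
EG (grant -> (AX (alarm & req))): greatest fixpoint, start Z0 = {s1, s2, s4, s5}, keep only states in Sat with some successor in Z. Z1 = {s2, s4, s5}; fixed.
Sat(EG (grant -> (AX (alarm & req)))) = {s2, s4, s5}
|Sat(EG (grant -> (AX (alarm & req))))| = |{s2, s4, s5}| = 3.

3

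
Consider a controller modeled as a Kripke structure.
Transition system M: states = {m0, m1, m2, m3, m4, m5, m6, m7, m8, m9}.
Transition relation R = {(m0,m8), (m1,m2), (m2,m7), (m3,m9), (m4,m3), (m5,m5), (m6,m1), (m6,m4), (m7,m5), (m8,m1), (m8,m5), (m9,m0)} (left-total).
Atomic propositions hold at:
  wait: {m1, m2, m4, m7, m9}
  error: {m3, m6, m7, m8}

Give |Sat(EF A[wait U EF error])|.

9

EF error: least fixpoint, start Z0 = {m3, m6, m7, m8}, add states with some successor in Z. Z1 = {m0, m2, m3, m4, m6, m7, m8}; Z2 = {m0, m1, m2, m3, m4, m6, m7, m8, m9}; fixed.
Sat(EF error) = {m0, m1, m2, m3, m4, m6, m7, m8, m9}
A[wait U EF error]: least fixpoint, start Z0 = Sat(EF error) = {m0, m1, m2, m3, m4, m6, m7, m8, m9}, add states in Sat(wait) with every successor in Z. Already a fixed point.
Sat(A[wait U EF error]) = {m0, m1, m2, m3, m4, m6, m7, m8, m9}
EF A[wait U EF error]: least fixpoint, start Z0 = {m0, m1, m2, m3, m4, m6, m7, m8, m9}, add states with some successor in Z. Already a fixed point.
Sat(EF A[wait U EF error]) = {m0, m1, m2, m3, m4, m6, m7, m8, m9}
|Sat(EF A[wait U EF error])| = |{m0, m1, m2, m3, m4, m6, m7, m8, m9}| = 9.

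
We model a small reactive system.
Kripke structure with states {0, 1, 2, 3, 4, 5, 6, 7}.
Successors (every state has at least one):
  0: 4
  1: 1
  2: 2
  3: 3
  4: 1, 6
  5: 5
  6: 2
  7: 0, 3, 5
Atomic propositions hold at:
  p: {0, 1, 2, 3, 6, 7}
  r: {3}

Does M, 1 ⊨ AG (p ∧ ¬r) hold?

Sat(¬r) = {0, 1, 2, 4, 5, 6, 7}
Sat(p ∧ ¬r) = {0, 1, 2, 6, 7}
AG (p ∧ ¬r): greatest fixpoint, start Z0 = {0, 1, 2, 6, 7}, keep only states in Sat with every successor in Z. Z1 = {1, 2, 6}; fixed.
Sat(AG (p ∧ ¬r)) = {1, 2, 6}
1 ∈ Sat(AG (p ∧ ¬r)) = {1, 2, 6}, so the formula holds at 1.

Yes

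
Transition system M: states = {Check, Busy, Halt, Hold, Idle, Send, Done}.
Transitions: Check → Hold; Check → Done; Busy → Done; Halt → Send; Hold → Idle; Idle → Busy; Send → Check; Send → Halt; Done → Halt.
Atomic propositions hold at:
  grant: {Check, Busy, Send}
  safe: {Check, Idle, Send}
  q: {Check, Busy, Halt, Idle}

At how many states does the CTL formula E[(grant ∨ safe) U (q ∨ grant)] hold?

Sat(grant ∨ safe) = {Check, Busy, Idle, Send}
Sat(q ∨ grant) = {Check, Busy, Halt, Idle, Send}
E[(grant ∨ safe) U (q ∨ grant)]: least fixpoint, start Z0 = Sat((q ∨ grant)) = {Check, Busy, Halt, Idle, Send}, add states in Sat(grant ∨ safe) with some successor in Z. Already a fixed point.
Sat(E[(grant ∨ safe) U (q ∨ grant)]) = {Check, Busy, Halt, Idle, Send}
|Sat(E[(grant ∨ safe) U (q ∨ grant)])| = |{Check, Busy, Halt, Idle, Send}| = 5.

5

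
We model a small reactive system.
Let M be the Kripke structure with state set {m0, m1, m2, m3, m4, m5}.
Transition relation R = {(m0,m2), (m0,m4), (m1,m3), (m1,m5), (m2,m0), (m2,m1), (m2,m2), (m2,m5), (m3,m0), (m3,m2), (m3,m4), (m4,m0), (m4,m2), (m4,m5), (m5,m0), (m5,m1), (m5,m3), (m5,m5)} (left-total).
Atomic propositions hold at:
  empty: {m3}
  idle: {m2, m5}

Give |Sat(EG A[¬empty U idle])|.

Sat(¬empty) = {m0, m1, m2, m4, m5}
A[¬empty U idle]: least fixpoint, start Z0 = Sat(idle) = {m2, m5}, add states in Sat(¬empty) with every successor in Z. Already a fixed point.
Sat(A[¬empty U idle]) = {m2, m5}
EG A[¬empty U idle]: greatest fixpoint, start Z0 = {m2, m5}, keep only states in Sat with some successor in Z. Already a fixed point.
Sat(EG A[¬empty U idle]) = {m2, m5}
|Sat(EG A[¬empty U idle])| = |{m2, m5}| = 2.

2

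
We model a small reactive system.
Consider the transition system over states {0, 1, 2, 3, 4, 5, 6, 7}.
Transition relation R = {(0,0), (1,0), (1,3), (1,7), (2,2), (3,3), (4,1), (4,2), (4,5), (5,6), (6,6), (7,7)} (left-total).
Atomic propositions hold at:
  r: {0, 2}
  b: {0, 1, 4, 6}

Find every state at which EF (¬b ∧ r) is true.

{2, 4}

Sat(¬b) = {2, 3, 5, 7}
Sat(¬b ∧ r) = {2}
EF (¬b ∧ r): least fixpoint, start Z0 = {2}, add states with some successor in Z. Z1 = {2, 4}; fixed.
Sat(EF (¬b ∧ r)) = {2, 4}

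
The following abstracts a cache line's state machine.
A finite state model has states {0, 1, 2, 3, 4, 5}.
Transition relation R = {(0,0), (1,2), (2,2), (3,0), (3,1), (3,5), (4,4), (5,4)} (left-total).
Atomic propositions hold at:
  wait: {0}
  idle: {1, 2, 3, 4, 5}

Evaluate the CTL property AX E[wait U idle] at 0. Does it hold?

No

E[wait U idle]: least fixpoint, start Z0 = Sat(idle) = {1, 2, 3, 4, 5}, add states in Sat(wait) with some successor in Z. Already a fixed point.
Sat(E[wait U idle]) = {1, 2, 3, 4, 5}
Sat(AX E[wait U idle]) = {s : every successor in {1, 2, 3, 4, 5}} = {1, 2, 4, 5}
0 ∉ Sat(AX E[wait U idle]) = {1, 2, 4, 5}, so the formula does not hold at 0.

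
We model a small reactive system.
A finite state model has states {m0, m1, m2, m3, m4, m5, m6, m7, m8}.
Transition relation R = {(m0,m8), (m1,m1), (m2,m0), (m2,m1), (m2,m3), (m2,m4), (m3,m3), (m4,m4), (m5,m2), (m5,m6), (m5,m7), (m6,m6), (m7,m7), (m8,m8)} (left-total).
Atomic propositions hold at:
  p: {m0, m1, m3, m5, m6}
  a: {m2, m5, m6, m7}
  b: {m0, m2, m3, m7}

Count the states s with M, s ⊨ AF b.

4

AF b: least fixpoint, start Z0 = {m0, m2, m3, m7}, add states with every successor in Z. Already a fixed point.
Sat(AF b) = {m0, m2, m3, m7}
|Sat(AF b)| = |{m0, m2, m3, m7}| = 4.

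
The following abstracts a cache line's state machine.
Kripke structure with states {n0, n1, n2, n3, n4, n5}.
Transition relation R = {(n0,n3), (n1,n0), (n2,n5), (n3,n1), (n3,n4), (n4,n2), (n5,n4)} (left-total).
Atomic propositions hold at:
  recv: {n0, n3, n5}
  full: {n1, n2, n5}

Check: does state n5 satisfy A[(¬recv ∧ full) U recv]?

Yes

Sat(¬recv) = {n1, n2, n4}
Sat(¬recv ∧ full) = {n1, n2}
A[(¬recv ∧ full) U recv]: least fixpoint, start Z0 = Sat(recv) = {n0, n3, n5}, add states in Sat(¬recv ∧ full) with every successor in Z. Z1 = {n0, n1, n2, n3, n5}; fixed.
Sat(A[(¬recv ∧ full) U recv]) = {n0, n1, n2, n3, n5}
n5 ∈ Sat(A[(¬recv ∧ full) U recv]) = {n0, n1, n2, n3, n5}, so the formula holds at n5.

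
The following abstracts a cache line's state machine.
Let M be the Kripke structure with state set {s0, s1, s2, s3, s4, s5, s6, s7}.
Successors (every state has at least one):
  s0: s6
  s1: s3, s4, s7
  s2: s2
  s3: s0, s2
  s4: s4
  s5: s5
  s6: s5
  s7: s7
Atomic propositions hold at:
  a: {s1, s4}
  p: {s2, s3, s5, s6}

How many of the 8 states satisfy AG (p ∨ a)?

4

Sat(p ∨ a) = {s1, s2, s3, s4, s5, s6}
AG (p ∨ a): greatest fixpoint, start Z0 = {s1, s2, s3, s4, s5, s6}, keep only states in Sat with every successor in Z. Z1 = {s2, s4, s5, s6}; fixed.
Sat(AG (p ∨ a)) = {s2, s4, s5, s6}
|Sat(AG (p ∨ a))| = |{s2, s4, s5, s6}| = 4.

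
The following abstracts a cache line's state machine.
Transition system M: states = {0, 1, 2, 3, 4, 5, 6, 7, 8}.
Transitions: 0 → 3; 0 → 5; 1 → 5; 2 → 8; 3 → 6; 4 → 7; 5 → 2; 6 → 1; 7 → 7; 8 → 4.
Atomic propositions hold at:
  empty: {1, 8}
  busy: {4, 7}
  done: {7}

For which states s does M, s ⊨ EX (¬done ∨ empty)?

{0, 1, 2, 3, 5, 6, 8}

Sat(¬done) = {0, 1, 2, 3, 4, 5, 6, 8}
Sat(¬done ∨ empty) = {0, 1, 2, 3, 4, 5, 6, 8}
Sat(EX (¬done ∨ empty)) = {s : some successor in {0, 1, 2, 3, 4, 5, 6, 8}} = {0, 1, 2, 3, 5, 6, 8}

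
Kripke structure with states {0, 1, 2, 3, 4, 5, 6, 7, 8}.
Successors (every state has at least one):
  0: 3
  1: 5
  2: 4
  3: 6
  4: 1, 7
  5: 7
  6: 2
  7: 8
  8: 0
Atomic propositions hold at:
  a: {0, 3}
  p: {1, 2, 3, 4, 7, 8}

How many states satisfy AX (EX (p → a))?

3

Sat(p → a) = {0, 3, 5, 6}
Sat(EX (p → a)) = {s : some successor in {0, 3, 5, 6}} = {0, 1, 3, 8}
Sat(AX (EX (p → a))) = {s : every successor in {0, 1, 3, 8}} = {0, 7, 8}
|Sat(AX (EX (p → a)))| = |{0, 7, 8}| = 3.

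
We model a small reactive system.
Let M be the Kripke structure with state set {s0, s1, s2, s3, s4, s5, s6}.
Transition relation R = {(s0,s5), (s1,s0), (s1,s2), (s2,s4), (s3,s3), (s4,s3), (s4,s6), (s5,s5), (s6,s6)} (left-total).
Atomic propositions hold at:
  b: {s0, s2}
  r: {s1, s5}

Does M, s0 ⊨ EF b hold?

EF b: least fixpoint, start Z0 = {s0, s2}, add states with some successor in Z. Z1 = {s0, s1, s2}; fixed.
Sat(EF b) = {s0, s1, s2}
s0 ∈ Sat(EF b) = {s0, s1, s2}, so the formula holds at s0.

Yes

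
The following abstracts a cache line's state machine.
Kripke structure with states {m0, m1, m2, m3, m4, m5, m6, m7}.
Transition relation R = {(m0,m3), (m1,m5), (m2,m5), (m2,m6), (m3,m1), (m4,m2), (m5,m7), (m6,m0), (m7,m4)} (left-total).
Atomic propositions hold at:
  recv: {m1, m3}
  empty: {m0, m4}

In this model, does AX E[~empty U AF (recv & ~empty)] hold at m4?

Yes

Sat(~empty) = {m1, m2, m3, m5, m6, m7}
Sat(recv & ~empty) = {m1, m3}
AF (recv & ~empty): least fixpoint, start Z0 = {m1, m3}, add states with every successor in Z. Z1 = {m0, m1, m3}; Z2 = {m0, m1, m3, m6}; fixed.
Sat(AF (recv & ~empty)) = {m0, m1, m3, m6}
E[~empty U AF (recv & ~empty)]: least fixpoint, start Z0 = Sat(AF (recv & ~empty)) = {m0, m1, m3, m6}, add states in Sat(~empty) with some successor in Z. Z1 = {m0, m1, m2, m3, m6}; fixed.
Sat(E[~empty U AF (recv & ~empty)]) = {m0, m1, m2, m3, m6}
Sat(AX E[~empty U AF (recv & ~empty)]) = {s : every successor in {m0, m1, m2, m3, m6}} = {m0, m3, m4, m6}
m4 ∈ Sat(AX E[~empty U AF (recv & ~empty)]) = {m0, m3, m4, m6}, so the formula holds at m4.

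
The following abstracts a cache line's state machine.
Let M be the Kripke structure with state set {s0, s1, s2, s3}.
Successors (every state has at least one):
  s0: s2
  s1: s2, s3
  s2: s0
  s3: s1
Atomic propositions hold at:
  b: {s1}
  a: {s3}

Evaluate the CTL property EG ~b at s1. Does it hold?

No

Sat(~b) = {s0, s2, s3}
EG ~b: greatest fixpoint, start Z0 = {s0, s2, s3}, keep only states in Sat with some successor in Z. Z1 = {s0, s2}; fixed.
Sat(EG ~b) = {s0, s2}
s1 ∉ Sat(EG ~b) = {s0, s2}, so the formula does not hold at s1.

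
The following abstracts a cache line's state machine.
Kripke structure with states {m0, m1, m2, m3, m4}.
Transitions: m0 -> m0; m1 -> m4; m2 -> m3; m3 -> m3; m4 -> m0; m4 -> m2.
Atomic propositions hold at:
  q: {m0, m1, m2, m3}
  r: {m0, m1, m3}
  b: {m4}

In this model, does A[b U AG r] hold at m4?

AG r: greatest fixpoint, start Z0 = {m0, m1, m3}, keep only states in Sat with every successor in Z. Z1 = {m0, m3}; fixed.
Sat(AG r) = {m0, m3}
A[b U AG r]: least fixpoint, start Z0 = Sat(AG r) = {m0, m3}, add states in Sat(b) with every successor in Z. Already a fixed point.
Sat(A[b U AG r]) = {m0, m3}
m4 ∉ Sat(A[b U AG r]) = {m0, m3}, so the formula does not hold at m4.

No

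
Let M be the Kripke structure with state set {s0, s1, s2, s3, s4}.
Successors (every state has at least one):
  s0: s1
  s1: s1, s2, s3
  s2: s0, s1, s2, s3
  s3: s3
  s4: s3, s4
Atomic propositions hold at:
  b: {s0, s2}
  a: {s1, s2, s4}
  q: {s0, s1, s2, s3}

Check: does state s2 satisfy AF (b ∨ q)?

Yes

Sat(b ∨ q) = {s0, s1, s2, s3}
AF (b ∨ q): least fixpoint, start Z0 = {s0, s1, s2, s3}, add states with every successor in Z. Already a fixed point.
Sat(AF (b ∨ q)) = {s0, s1, s2, s3}
s2 ∈ Sat(AF (b ∨ q)) = {s0, s1, s2, s3}, so the formula holds at s2.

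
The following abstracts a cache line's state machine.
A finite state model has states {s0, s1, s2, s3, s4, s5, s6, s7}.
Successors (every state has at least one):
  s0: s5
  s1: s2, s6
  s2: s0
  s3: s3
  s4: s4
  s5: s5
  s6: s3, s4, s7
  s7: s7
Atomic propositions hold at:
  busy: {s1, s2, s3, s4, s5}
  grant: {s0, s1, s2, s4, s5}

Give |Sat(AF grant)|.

AF grant: least fixpoint, start Z0 = {s0, s1, s2, s4, s5}, add states with every successor in Z. Already a fixed point.
Sat(AF grant) = {s0, s1, s2, s4, s5}
|Sat(AF grant)| = |{s0, s1, s2, s4, s5}| = 5.

5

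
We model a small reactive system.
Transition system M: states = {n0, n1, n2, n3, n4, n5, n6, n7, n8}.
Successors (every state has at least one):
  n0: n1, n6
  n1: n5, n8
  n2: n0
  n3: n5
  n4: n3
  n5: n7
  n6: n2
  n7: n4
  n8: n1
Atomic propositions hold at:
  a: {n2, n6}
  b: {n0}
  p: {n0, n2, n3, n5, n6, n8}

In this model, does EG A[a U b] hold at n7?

A[a U b]: least fixpoint, start Z0 = Sat(b) = {n0}, add states in Sat(a) with every successor in Z. Z1 = {n0, n2}; Z2 = {n0, n2, n6}; fixed.
Sat(A[a U b]) = {n0, n2, n6}
EG A[a U b]: greatest fixpoint, start Z0 = {n0, n2, n6}, keep only states in Sat with some successor in Z. Already a fixed point.
Sat(EG A[a U b]) = {n0, n2, n6}
n7 ∉ Sat(EG A[a U b]) = {n0, n2, n6}, so the formula does not hold at n7.

No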